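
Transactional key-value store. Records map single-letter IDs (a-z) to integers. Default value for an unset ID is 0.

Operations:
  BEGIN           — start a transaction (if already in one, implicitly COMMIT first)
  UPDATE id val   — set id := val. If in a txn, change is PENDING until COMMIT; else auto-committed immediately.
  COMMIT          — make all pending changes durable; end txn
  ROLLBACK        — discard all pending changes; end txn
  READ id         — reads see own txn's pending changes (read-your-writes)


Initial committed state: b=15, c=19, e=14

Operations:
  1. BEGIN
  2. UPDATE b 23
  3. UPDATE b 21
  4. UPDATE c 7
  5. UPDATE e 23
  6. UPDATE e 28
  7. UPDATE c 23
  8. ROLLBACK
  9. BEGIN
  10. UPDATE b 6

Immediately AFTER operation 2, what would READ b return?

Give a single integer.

Answer: 23

Derivation:
Initial committed: {b=15, c=19, e=14}
Op 1: BEGIN: in_txn=True, pending={}
Op 2: UPDATE b=23 (pending; pending now {b=23})
After op 2: visible(b) = 23 (pending={b=23}, committed={b=15, c=19, e=14})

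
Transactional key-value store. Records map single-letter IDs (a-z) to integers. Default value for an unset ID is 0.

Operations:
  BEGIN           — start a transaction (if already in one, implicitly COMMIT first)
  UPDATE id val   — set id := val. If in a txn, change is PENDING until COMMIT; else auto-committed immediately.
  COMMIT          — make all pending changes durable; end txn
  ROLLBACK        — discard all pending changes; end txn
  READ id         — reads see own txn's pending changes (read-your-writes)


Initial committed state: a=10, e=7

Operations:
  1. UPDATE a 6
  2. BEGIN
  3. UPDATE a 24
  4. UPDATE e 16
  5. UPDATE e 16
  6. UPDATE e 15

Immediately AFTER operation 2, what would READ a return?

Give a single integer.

Initial committed: {a=10, e=7}
Op 1: UPDATE a=6 (auto-commit; committed a=6)
Op 2: BEGIN: in_txn=True, pending={}
After op 2: visible(a) = 6 (pending={}, committed={a=6, e=7})

Answer: 6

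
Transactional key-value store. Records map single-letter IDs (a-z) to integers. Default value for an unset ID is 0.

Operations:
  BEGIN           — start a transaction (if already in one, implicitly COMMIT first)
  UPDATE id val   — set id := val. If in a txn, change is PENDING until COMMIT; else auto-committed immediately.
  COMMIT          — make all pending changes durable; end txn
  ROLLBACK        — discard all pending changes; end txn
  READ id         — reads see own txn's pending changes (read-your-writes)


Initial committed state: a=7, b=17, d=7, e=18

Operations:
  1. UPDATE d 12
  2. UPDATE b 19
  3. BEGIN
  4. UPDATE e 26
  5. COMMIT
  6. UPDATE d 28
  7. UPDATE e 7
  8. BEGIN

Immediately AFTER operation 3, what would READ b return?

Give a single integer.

Answer: 19

Derivation:
Initial committed: {a=7, b=17, d=7, e=18}
Op 1: UPDATE d=12 (auto-commit; committed d=12)
Op 2: UPDATE b=19 (auto-commit; committed b=19)
Op 3: BEGIN: in_txn=True, pending={}
After op 3: visible(b) = 19 (pending={}, committed={a=7, b=19, d=12, e=18})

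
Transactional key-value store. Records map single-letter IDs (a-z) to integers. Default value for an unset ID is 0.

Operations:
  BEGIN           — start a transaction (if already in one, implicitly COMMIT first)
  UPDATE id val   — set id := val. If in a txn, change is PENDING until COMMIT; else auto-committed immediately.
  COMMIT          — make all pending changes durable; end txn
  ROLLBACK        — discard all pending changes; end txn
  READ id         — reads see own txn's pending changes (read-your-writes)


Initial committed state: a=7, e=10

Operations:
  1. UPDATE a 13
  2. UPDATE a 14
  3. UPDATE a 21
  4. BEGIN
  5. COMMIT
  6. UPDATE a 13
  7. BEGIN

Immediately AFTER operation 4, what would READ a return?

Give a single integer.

Answer: 21

Derivation:
Initial committed: {a=7, e=10}
Op 1: UPDATE a=13 (auto-commit; committed a=13)
Op 2: UPDATE a=14 (auto-commit; committed a=14)
Op 3: UPDATE a=21 (auto-commit; committed a=21)
Op 4: BEGIN: in_txn=True, pending={}
After op 4: visible(a) = 21 (pending={}, committed={a=21, e=10})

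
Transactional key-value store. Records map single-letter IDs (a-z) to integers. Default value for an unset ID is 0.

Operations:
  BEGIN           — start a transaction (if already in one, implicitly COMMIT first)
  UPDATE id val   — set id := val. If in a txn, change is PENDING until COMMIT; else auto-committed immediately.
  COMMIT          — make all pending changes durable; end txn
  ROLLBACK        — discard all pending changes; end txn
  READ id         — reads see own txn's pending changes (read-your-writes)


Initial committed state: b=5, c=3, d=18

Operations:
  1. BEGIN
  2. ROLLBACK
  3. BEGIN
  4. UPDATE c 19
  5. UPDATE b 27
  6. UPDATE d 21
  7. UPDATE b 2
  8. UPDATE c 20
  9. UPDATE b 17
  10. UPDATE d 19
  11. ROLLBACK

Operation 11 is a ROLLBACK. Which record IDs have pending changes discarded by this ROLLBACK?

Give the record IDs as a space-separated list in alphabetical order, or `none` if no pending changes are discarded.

Answer: b c d

Derivation:
Initial committed: {b=5, c=3, d=18}
Op 1: BEGIN: in_txn=True, pending={}
Op 2: ROLLBACK: discarded pending []; in_txn=False
Op 3: BEGIN: in_txn=True, pending={}
Op 4: UPDATE c=19 (pending; pending now {c=19})
Op 5: UPDATE b=27 (pending; pending now {b=27, c=19})
Op 6: UPDATE d=21 (pending; pending now {b=27, c=19, d=21})
Op 7: UPDATE b=2 (pending; pending now {b=2, c=19, d=21})
Op 8: UPDATE c=20 (pending; pending now {b=2, c=20, d=21})
Op 9: UPDATE b=17 (pending; pending now {b=17, c=20, d=21})
Op 10: UPDATE d=19 (pending; pending now {b=17, c=20, d=19})
Op 11: ROLLBACK: discarded pending ['b', 'c', 'd']; in_txn=False
ROLLBACK at op 11 discards: ['b', 'c', 'd']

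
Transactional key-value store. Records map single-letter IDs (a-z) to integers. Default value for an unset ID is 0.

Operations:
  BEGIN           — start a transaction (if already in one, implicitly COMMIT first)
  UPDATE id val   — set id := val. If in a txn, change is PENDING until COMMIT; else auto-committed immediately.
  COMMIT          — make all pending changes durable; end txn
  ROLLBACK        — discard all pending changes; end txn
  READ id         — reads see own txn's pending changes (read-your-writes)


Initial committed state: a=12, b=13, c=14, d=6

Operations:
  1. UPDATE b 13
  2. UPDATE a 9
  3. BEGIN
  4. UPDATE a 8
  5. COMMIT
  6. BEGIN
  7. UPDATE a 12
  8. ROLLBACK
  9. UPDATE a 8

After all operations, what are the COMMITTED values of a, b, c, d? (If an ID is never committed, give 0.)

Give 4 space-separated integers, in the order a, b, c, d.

Initial committed: {a=12, b=13, c=14, d=6}
Op 1: UPDATE b=13 (auto-commit; committed b=13)
Op 2: UPDATE a=9 (auto-commit; committed a=9)
Op 3: BEGIN: in_txn=True, pending={}
Op 4: UPDATE a=8 (pending; pending now {a=8})
Op 5: COMMIT: merged ['a'] into committed; committed now {a=8, b=13, c=14, d=6}
Op 6: BEGIN: in_txn=True, pending={}
Op 7: UPDATE a=12 (pending; pending now {a=12})
Op 8: ROLLBACK: discarded pending ['a']; in_txn=False
Op 9: UPDATE a=8 (auto-commit; committed a=8)
Final committed: {a=8, b=13, c=14, d=6}

Answer: 8 13 14 6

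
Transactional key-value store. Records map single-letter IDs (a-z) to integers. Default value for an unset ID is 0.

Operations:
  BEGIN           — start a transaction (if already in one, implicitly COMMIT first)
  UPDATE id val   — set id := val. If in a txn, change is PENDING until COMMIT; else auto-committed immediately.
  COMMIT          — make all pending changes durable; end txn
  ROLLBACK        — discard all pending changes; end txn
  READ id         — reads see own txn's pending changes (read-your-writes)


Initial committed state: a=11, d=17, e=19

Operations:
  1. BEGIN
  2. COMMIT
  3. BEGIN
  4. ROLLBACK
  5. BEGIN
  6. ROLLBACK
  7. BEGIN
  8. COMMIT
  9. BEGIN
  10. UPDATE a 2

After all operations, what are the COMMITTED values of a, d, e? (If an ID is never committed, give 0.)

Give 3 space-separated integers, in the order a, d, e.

Answer: 11 17 19

Derivation:
Initial committed: {a=11, d=17, e=19}
Op 1: BEGIN: in_txn=True, pending={}
Op 2: COMMIT: merged [] into committed; committed now {a=11, d=17, e=19}
Op 3: BEGIN: in_txn=True, pending={}
Op 4: ROLLBACK: discarded pending []; in_txn=False
Op 5: BEGIN: in_txn=True, pending={}
Op 6: ROLLBACK: discarded pending []; in_txn=False
Op 7: BEGIN: in_txn=True, pending={}
Op 8: COMMIT: merged [] into committed; committed now {a=11, d=17, e=19}
Op 9: BEGIN: in_txn=True, pending={}
Op 10: UPDATE a=2 (pending; pending now {a=2})
Final committed: {a=11, d=17, e=19}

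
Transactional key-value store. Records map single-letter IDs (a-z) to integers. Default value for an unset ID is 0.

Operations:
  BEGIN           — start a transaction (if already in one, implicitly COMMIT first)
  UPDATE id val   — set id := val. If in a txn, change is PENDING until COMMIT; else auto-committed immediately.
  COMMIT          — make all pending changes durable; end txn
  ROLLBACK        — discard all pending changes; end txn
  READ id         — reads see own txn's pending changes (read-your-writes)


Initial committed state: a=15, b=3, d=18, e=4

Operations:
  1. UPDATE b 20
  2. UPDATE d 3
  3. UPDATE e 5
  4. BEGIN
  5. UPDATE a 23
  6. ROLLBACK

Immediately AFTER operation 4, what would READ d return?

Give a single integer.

Initial committed: {a=15, b=3, d=18, e=4}
Op 1: UPDATE b=20 (auto-commit; committed b=20)
Op 2: UPDATE d=3 (auto-commit; committed d=3)
Op 3: UPDATE e=5 (auto-commit; committed e=5)
Op 4: BEGIN: in_txn=True, pending={}
After op 4: visible(d) = 3 (pending={}, committed={a=15, b=20, d=3, e=5})

Answer: 3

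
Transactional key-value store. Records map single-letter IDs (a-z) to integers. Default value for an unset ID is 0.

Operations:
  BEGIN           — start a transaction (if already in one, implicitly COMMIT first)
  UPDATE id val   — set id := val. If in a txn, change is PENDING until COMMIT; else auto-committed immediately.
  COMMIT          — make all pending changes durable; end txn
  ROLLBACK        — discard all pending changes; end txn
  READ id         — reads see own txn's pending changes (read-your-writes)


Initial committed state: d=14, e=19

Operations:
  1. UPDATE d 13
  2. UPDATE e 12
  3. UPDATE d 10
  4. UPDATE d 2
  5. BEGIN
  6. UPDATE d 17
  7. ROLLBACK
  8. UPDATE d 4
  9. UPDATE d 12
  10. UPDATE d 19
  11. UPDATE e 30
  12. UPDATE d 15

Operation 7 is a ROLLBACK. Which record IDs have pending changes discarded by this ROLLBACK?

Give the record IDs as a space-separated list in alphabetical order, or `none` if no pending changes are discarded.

Answer: d

Derivation:
Initial committed: {d=14, e=19}
Op 1: UPDATE d=13 (auto-commit; committed d=13)
Op 2: UPDATE e=12 (auto-commit; committed e=12)
Op 3: UPDATE d=10 (auto-commit; committed d=10)
Op 4: UPDATE d=2 (auto-commit; committed d=2)
Op 5: BEGIN: in_txn=True, pending={}
Op 6: UPDATE d=17 (pending; pending now {d=17})
Op 7: ROLLBACK: discarded pending ['d']; in_txn=False
Op 8: UPDATE d=4 (auto-commit; committed d=4)
Op 9: UPDATE d=12 (auto-commit; committed d=12)
Op 10: UPDATE d=19 (auto-commit; committed d=19)
Op 11: UPDATE e=30 (auto-commit; committed e=30)
Op 12: UPDATE d=15 (auto-commit; committed d=15)
ROLLBACK at op 7 discards: ['d']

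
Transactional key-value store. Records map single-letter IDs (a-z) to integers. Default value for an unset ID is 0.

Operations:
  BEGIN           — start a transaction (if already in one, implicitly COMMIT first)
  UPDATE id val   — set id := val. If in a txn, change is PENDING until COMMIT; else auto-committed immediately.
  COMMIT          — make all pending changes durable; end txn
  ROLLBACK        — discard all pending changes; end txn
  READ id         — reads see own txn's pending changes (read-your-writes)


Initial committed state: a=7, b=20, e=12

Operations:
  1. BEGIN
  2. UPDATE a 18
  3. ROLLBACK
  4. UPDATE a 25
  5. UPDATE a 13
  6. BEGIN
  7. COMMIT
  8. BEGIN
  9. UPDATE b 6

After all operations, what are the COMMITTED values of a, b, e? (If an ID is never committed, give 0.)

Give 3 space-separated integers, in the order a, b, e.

Initial committed: {a=7, b=20, e=12}
Op 1: BEGIN: in_txn=True, pending={}
Op 2: UPDATE a=18 (pending; pending now {a=18})
Op 3: ROLLBACK: discarded pending ['a']; in_txn=False
Op 4: UPDATE a=25 (auto-commit; committed a=25)
Op 5: UPDATE a=13 (auto-commit; committed a=13)
Op 6: BEGIN: in_txn=True, pending={}
Op 7: COMMIT: merged [] into committed; committed now {a=13, b=20, e=12}
Op 8: BEGIN: in_txn=True, pending={}
Op 9: UPDATE b=6 (pending; pending now {b=6})
Final committed: {a=13, b=20, e=12}

Answer: 13 20 12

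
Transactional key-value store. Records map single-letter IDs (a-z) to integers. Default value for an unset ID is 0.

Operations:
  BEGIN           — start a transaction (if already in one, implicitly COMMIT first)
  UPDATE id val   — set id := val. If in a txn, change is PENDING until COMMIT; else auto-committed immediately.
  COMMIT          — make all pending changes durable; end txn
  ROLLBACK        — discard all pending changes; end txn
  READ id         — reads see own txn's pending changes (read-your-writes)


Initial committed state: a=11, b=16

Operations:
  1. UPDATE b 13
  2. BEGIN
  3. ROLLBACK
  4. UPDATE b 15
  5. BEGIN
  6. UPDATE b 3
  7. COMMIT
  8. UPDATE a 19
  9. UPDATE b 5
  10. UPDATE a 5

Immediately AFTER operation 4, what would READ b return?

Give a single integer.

Answer: 15

Derivation:
Initial committed: {a=11, b=16}
Op 1: UPDATE b=13 (auto-commit; committed b=13)
Op 2: BEGIN: in_txn=True, pending={}
Op 3: ROLLBACK: discarded pending []; in_txn=False
Op 4: UPDATE b=15 (auto-commit; committed b=15)
After op 4: visible(b) = 15 (pending={}, committed={a=11, b=15})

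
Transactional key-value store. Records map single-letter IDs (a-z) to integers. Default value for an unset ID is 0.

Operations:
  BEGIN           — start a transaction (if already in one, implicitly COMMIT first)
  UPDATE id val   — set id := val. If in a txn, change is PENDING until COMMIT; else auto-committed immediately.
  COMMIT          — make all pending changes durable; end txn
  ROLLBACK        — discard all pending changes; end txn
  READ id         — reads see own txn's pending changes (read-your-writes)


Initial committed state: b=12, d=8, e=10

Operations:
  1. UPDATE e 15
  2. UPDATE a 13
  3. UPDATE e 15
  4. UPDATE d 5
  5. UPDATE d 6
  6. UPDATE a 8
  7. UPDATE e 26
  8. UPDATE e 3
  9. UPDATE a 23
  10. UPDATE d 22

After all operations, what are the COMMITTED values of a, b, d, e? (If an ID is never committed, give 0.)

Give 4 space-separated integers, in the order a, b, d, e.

Initial committed: {b=12, d=8, e=10}
Op 1: UPDATE e=15 (auto-commit; committed e=15)
Op 2: UPDATE a=13 (auto-commit; committed a=13)
Op 3: UPDATE e=15 (auto-commit; committed e=15)
Op 4: UPDATE d=5 (auto-commit; committed d=5)
Op 5: UPDATE d=6 (auto-commit; committed d=6)
Op 6: UPDATE a=8 (auto-commit; committed a=8)
Op 7: UPDATE e=26 (auto-commit; committed e=26)
Op 8: UPDATE e=3 (auto-commit; committed e=3)
Op 9: UPDATE a=23 (auto-commit; committed a=23)
Op 10: UPDATE d=22 (auto-commit; committed d=22)
Final committed: {a=23, b=12, d=22, e=3}

Answer: 23 12 22 3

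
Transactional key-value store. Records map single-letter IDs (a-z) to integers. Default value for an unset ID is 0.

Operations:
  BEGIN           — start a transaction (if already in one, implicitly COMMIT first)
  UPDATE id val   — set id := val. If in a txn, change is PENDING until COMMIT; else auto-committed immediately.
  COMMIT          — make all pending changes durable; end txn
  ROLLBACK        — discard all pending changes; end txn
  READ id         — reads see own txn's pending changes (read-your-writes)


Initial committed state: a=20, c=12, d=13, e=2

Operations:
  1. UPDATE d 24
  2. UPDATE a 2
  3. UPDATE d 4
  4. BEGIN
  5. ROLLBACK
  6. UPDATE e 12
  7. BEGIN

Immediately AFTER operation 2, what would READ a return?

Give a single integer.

Initial committed: {a=20, c=12, d=13, e=2}
Op 1: UPDATE d=24 (auto-commit; committed d=24)
Op 2: UPDATE a=2 (auto-commit; committed a=2)
After op 2: visible(a) = 2 (pending={}, committed={a=2, c=12, d=24, e=2})

Answer: 2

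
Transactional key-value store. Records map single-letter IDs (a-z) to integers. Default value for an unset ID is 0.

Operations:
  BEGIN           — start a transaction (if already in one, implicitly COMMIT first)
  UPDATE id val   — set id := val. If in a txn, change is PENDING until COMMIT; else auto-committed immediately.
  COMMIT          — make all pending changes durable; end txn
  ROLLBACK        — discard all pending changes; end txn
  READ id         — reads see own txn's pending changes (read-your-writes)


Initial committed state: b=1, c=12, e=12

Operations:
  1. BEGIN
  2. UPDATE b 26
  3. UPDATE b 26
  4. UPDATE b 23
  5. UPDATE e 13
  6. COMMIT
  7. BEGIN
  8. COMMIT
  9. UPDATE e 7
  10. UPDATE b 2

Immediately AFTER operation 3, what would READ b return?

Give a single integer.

Answer: 26

Derivation:
Initial committed: {b=1, c=12, e=12}
Op 1: BEGIN: in_txn=True, pending={}
Op 2: UPDATE b=26 (pending; pending now {b=26})
Op 3: UPDATE b=26 (pending; pending now {b=26})
After op 3: visible(b) = 26 (pending={b=26}, committed={b=1, c=12, e=12})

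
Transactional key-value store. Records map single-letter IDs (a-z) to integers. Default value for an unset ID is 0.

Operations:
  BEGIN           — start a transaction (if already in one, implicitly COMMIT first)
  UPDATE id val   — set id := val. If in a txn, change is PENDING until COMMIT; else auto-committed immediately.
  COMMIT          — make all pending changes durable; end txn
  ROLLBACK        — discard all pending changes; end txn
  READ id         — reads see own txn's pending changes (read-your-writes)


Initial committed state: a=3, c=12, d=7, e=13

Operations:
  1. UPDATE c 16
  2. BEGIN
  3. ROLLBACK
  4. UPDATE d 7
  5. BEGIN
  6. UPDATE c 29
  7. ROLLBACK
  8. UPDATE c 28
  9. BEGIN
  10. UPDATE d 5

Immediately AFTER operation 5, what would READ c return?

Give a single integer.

Answer: 16

Derivation:
Initial committed: {a=3, c=12, d=7, e=13}
Op 1: UPDATE c=16 (auto-commit; committed c=16)
Op 2: BEGIN: in_txn=True, pending={}
Op 3: ROLLBACK: discarded pending []; in_txn=False
Op 4: UPDATE d=7 (auto-commit; committed d=7)
Op 5: BEGIN: in_txn=True, pending={}
After op 5: visible(c) = 16 (pending={}, committed={a=3, c=16, d=7, e=13})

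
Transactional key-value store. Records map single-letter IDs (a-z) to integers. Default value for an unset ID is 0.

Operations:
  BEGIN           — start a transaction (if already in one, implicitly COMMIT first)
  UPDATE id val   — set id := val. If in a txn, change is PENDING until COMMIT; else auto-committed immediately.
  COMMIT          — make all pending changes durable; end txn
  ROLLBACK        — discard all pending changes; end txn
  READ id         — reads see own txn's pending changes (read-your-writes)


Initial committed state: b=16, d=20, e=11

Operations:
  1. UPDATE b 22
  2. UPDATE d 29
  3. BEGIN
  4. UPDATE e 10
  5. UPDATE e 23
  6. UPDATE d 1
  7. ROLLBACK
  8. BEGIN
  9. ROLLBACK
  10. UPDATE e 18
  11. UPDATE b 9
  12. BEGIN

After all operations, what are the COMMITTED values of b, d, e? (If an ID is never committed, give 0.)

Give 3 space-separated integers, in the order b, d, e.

Answer: 9 29 18

Derivation:
Initial committed: {b=16, d=20, e=11}
Op 1: UPDATE b=22 (auto-commit; committed b=22)
Op 2: UPDATE d=29 (auto-commit; committed d=29)
Op 3: BEGIN: in_txn=True, pending={}
Op 4: UPDATE e=10 (pending; pending now {e=10})
Op 5: UPDATE e=23 (pending; pending now {e=23})
Op 6: UPDATE d=1 (pending; pending now {d=1, e=23})
Op 7: ROLLBACK: discarded pending ['d', 'e']; in_txn=False
Op 8: BEGIN: in_txn=True, pending={}
Op 9: ROLLBACK: discarded pending []; in_txn=False
Op 10: UPDATE e=18 (auto-commit; committed e=18)
Op 11: UPDATE b=9 (auto-commit; committed b=9)
Op 12: BEGIN: in_txn=True, pending={}
Final committed: {b=9, d=29, e=18}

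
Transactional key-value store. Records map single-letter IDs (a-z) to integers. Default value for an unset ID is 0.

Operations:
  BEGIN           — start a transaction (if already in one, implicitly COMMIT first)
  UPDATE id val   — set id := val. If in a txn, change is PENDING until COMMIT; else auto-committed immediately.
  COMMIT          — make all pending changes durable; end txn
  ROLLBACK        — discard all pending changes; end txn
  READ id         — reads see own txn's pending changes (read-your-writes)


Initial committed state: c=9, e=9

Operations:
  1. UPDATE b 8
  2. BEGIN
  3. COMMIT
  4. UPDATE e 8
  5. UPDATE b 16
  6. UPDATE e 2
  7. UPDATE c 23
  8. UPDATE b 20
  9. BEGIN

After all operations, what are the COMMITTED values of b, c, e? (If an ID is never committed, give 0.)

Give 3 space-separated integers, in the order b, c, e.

Answer: 20 23 2

Derivation:
Initial committed: {c=9, e=9}
Op 1: UPDATE b=8 (auto-commit; committed b=8)
Op 2: BEGIN: in_txn=True, pending={}
Op 3: COMMIT: merged [] into committed; committed now {b=8, c=9, e=9}
Op 4: UPDATE e=8 (auto-commit; committed e=8)
Op 5: UPDATE b=16 (auto-commit; committed b=16)
Op 6: UPDATE e=2 (auto-commit; committed e=2)
Op 7: UPDATE c=23 (auto-commit; committed c=23)
Op 8: UPDATE b=20 (auto-commit; committed b=20)
Op 9: BEGIN: in_txn=True, pending={}
Final committed: {b=20, c=23, e=2}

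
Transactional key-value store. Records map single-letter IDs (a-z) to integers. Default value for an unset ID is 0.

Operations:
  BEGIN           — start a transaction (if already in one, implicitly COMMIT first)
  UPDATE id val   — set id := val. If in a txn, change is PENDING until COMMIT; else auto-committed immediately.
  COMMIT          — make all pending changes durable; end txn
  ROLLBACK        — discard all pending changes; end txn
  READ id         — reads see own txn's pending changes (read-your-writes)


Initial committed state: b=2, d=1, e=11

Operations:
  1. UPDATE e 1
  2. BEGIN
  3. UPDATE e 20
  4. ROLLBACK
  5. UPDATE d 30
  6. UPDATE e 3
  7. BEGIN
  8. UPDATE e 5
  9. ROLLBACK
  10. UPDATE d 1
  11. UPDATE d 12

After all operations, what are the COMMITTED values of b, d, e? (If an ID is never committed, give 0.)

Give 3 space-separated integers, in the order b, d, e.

Initial committed: {b=2, d=1, e=11}
Op 1: UPDATE e=1 (auto-commit; committed e=1)
Op 2: BEGIN: in_txn=True, pending={}
Op 3: UPDATE e=20 (pending; pending now {e=20})
Op 4: ROLLBACK: discarded pending ['e']; in_txn=False
Op 5: UPDATE d=30 (auto-commit; committed d=30)
Op 6: UPDATE e=3 (auto-commit; committed e=3)
Op 7: BEGIN: in_txn=True, pending={}
Op 8: UPDATE e=5 (pending; pending now {e=5})
Op 9: ROLLBACK: discarded pending ['e']; in_txn=False
Op 10: UPDATE d=1 (auto-commit; committed d=1)
Op 11: UPDATE d=12 (auto-commit; committed d=12)
Final committed: {b=2, d=12, e=3}

Answer: 2 12 3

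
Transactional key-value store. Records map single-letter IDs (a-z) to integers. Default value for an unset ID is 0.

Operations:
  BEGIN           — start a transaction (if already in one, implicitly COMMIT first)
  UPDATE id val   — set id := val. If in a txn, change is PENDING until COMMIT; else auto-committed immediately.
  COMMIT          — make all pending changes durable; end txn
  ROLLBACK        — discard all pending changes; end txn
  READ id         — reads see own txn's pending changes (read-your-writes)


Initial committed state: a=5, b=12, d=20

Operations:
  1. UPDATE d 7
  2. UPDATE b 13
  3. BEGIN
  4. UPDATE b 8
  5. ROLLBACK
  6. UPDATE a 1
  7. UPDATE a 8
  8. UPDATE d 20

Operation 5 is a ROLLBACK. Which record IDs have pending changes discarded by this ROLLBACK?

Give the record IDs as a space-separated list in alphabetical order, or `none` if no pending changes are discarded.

Initial committed: {a=5, b=12, d=20}
Op 1: UPDATE d=7 (auto-commit; committed d=7)
Op 2: UPDATE b=13 (auto-commit; committed b=13)
Op 3: BEGIN: in_txn=True, pending={}
Op 4: UPDATE b=8 (pending; pending now {b=8})
Op 5: ROLLBACK: discarded pending ['b']; in_txn=False
Op 6: UPDATE a=1 (auto-commit; committed a=1)
Op 7: UPDATE a=8 (auto-commit; committed a=8)
Op 8: UPDATE d=20 (auto-commit; committed d=20)
ROLLBACK at op 5 discards: ['b']

Answer: b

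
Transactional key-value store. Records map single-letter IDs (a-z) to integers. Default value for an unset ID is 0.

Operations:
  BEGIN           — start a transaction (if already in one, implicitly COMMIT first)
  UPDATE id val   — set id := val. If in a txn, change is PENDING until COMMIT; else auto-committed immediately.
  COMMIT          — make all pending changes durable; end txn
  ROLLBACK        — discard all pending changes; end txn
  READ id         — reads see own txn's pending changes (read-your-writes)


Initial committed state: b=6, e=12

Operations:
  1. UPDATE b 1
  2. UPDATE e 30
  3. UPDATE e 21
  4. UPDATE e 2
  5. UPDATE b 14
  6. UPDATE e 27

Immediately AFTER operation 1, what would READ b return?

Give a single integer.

Answer: 1

Derivation:
Initial committed: {b=6, e=12}
Op 1: UPDATE b=1 (auto-commit; committed b=1)
After op 1: visible(b) = 1 (pending={}, committed={b=1, e=12})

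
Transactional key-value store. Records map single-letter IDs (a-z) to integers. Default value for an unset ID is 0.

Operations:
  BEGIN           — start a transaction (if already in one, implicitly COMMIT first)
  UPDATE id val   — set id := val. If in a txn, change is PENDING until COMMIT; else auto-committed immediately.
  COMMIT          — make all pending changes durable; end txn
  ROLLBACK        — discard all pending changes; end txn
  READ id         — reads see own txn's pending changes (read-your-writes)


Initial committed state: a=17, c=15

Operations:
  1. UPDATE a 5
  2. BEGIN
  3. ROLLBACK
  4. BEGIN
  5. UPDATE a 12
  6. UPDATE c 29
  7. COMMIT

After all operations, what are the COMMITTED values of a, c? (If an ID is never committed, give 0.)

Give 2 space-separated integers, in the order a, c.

Answer: 12 29

Derivation:
Initial committed: {a=17, c=15}
Op 1: UPDATE a=5 (auto-commit; committed a=5)
Op 2: BEGIN: in_txn=True, pending={}
Op 3: ROLLBACK: discarded pending []; in_txn=False
Op 4: BEGIN: in_txn=True, pending={}
Op 5: UPDATE a=12 (pending; pending now {a=12})
Op 6: UPDATE c=29 (pending; pending now {a=12, c=29})
Op 7: COMMIT: merged ['a', 'c'] into committed; committed now {a=12, c=29}
Final committed: {a=12, c=29}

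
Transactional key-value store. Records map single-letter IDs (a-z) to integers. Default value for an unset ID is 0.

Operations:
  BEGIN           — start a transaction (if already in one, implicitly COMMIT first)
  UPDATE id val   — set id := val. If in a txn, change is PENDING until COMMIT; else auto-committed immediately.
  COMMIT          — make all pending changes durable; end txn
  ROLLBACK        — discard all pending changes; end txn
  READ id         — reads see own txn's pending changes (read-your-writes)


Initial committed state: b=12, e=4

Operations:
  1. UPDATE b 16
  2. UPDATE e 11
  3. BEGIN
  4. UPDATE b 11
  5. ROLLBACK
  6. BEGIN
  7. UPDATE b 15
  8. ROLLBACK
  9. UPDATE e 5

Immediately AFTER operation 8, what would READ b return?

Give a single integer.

Initial committed: {b=12, e=4}
Op 1: UPDATE b=16 (auto-commit; committed b=16)
Op 2: UPDATE e=11 (auto-commit; committed e=11)
Op 3: BEGIN: in_txn=True, pending={}
Op 4: UPDATE b=11 (pending; pending now {b=11})
Op 5: ROLLBACK: discarded pending ['b']; in_txn=False
Op 6: BEGIN: in_txn=True, pending={}
Op 7: UPDATE b=15 (pending; pending now {b=15})
Op 8: ROLLBACK: discarded pending ['b']; in_txn=False
After op 8: visible(b) = 16 (pending={}, committed={b=16, e=11})

Answer: 16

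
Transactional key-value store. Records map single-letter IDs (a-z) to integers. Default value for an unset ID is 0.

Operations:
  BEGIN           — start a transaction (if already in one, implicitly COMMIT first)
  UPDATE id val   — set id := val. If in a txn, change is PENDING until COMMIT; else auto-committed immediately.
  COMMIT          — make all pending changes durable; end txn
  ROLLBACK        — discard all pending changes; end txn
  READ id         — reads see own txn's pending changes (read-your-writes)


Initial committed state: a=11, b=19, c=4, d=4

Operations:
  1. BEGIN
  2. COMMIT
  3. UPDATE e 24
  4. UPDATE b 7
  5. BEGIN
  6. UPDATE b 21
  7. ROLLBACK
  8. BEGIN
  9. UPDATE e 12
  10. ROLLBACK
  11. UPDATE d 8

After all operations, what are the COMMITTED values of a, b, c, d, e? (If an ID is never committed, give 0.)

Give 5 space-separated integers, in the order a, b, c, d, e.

Answer: 11 7 4 8 24

Derivation:
Initial committed: {a=11, b=19, c=4, d=4}
Op 1: BEGIN: in_txn=True, pending={}
Op 2: COMMIT: merged [] into committed; committed now {a=11, b=19, c=4, d=4}
Op 3: UPDATE e=24 (auto-commit; committed e=24)
Op 4: UPDATE b=7 (auto-commit; committed b=7)
Op 5: BEGIN: in_txn=True, pending={}
Op 6: UPDATE b=21 (pending; pending now {b=21})
Op 7: ROLLBACK: discarded pending ['b']; in_txn=False
Op 8: BEGIN: in_txn=True, pending={}
Op 9: UPDATE e=12 (pending; pending now {e=12})
Op 10: ROLLBACK: discarded pending ['e']; in_txn=False
Op 11: UPDATE d=8 (auto-commit; committed d=8)
Final committed: {a=11, b=7, c=4, d=8, e=24}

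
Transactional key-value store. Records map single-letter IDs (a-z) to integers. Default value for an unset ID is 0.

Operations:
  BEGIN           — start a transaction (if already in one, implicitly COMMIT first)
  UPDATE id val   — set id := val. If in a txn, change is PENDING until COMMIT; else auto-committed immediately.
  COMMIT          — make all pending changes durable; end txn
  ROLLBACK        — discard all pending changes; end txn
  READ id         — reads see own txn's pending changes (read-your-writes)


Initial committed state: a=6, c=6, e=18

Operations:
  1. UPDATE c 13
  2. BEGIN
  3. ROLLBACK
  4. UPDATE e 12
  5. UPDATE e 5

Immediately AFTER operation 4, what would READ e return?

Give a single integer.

Initial committed: {a=6, c=6, e=18}
Op 1: UPDATE c=13 (auto-commit; committed c=13)
Op 2: BEGIN: in_txn=True, pending={}
Op 3: ROLLBACK: discarded pending []; in_txn=False
Op 4: UPDATE e=12 (auto-commit; committed e=12)
After op 4: visible(e) = 12 (pending={}, committed={a=6, c=13, e=12})

Answer: 12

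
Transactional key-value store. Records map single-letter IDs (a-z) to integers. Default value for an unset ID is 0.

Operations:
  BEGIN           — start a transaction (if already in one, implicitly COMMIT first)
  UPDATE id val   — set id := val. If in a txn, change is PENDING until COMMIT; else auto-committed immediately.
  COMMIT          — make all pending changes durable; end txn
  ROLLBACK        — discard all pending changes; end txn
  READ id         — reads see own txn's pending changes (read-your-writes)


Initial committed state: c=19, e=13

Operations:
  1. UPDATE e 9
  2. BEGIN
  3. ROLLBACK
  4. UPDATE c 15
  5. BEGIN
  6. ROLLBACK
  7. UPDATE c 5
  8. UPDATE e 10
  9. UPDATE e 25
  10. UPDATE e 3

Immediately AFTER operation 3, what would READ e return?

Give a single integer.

Answer: 9

Derivation:
Initial committed: {c=19, e=13}
Op 1: UPDATE e=9 (auto-commit; committed e=9)
Op 2: BEGIN: in_txn=True, pending={}
Op 3: ROLLBACK: discarded pending []; in_txn=False
After op 3: visible(e) = 9 (pending={}, committed={c=19, e=9})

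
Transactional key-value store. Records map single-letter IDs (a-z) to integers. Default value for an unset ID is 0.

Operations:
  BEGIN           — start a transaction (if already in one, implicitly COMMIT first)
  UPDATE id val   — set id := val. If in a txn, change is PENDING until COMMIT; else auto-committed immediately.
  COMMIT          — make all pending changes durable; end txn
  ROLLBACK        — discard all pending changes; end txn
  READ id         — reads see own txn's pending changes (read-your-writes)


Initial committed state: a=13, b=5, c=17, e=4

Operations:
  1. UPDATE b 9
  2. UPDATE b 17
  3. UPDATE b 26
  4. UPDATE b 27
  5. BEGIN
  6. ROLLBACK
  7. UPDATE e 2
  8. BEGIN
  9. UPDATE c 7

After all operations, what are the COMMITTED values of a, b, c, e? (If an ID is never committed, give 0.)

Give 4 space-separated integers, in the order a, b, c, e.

Initial committed: {a=13, b=5, c=17, e=4}
Op 1: UPDATE b=9 (auto-commit; committed b=9)
Op 2: UPDATE b=17 (auto-commit; committed b=17)
Op 3: UPDATE b=26 (auto-commit; committed b=26)
Op 4: UPDATE b=27 (auto-commit; committed b=27)
Op 5: BEGIN: in_txn=True, pending={}
Op 6: ROLLBACK: discarded pending []; in_txn=False
Op 7: UPDATE e=2 (auto-commit; committed e=2)
Op 8: BEGIN: in_txn=True, pending={}
Op 9: UPDATE c=7 (pending; pending now {c=7})
Final committed: {a=13, b=27, c=17, e=2}

Answer: 13 27 17 2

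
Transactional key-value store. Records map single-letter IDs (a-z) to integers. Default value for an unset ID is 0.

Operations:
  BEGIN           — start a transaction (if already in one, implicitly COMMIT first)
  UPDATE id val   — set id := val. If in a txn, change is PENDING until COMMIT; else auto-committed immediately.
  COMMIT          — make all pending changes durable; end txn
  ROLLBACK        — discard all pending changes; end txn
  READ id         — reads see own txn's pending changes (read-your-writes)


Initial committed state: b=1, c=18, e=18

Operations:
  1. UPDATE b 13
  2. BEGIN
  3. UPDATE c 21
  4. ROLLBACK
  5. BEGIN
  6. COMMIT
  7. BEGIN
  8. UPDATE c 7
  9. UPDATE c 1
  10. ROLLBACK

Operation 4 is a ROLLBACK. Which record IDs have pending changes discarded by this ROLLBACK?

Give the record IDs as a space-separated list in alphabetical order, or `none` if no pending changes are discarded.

Initial committed: {b=1, c=18, e=18}
Op 1: UPDATE b=13 (auto-commit; committed b=13)
Op 2: BEGIN: in_txn=True, pending={}
Op 3: UPDATE c=21 (pending; pending now {c=21})
Op 4: ROLLBACK: discarded pending ['c']; in_txn=False
Op 5: BEGIN: in_txn=True, pending={}
Op 6: COMMIT: merged [] into committed; committed now {b=13, c=18, e=18}
Op 7: BEGIN: in_txn=True, pending={}
Op 8: UPDATE c=7 (pending; pending now {c=7})
Op 9: UPDATE c=1 (pending; pending now {c=1})
Op 10: ROLLBACK: discarded pending ['c']; in_txn=False
ROLLBACK at op 4 discards: ['c']

Answer: c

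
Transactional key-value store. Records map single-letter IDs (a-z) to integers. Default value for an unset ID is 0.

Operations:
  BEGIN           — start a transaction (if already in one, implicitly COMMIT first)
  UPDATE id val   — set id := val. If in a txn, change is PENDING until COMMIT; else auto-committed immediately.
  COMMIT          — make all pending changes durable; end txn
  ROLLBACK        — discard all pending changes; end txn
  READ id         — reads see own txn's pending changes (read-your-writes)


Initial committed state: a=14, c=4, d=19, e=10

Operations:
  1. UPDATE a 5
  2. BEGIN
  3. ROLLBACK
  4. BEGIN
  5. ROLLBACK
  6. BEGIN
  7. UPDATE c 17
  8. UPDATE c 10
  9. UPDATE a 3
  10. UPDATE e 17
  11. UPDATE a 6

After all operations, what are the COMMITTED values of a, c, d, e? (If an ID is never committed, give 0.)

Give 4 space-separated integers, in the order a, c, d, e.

Answer: 5 4 19 10

Derivation:
Initial committed: {a=14, c=4, d=19, e=10}
Op 1: UPDATE a=5 (auto-commit; committed a=5)
Op 2: BEGIN: in_txn=True, pending={}
Op 3: ROLLBACK: discarded pending []; in_txn=False
Op 4: BEGIN: in_txn=True, pending={}
Op 5: ROLLBACK: discarded pending []; in_txn=False
Op 6: BEGIN: in_txn=True, pending={}
Op 7: UPDATE c=17 (pending; pending now {c=17})
Op 8: UPDATE c=10 (pending; pending now {c=10})
Op 9: UPDATE a=3 (pending; pending now {a=3, c=10})
Op 10: UPDATE e=17 (pending; pending now {a=3, c=10, e=17})
Op 11: UPDATE a=6 (pending; pending now {a=6, c=10, e=17})
Final committed: {a=5, c=4, d=19, e=10}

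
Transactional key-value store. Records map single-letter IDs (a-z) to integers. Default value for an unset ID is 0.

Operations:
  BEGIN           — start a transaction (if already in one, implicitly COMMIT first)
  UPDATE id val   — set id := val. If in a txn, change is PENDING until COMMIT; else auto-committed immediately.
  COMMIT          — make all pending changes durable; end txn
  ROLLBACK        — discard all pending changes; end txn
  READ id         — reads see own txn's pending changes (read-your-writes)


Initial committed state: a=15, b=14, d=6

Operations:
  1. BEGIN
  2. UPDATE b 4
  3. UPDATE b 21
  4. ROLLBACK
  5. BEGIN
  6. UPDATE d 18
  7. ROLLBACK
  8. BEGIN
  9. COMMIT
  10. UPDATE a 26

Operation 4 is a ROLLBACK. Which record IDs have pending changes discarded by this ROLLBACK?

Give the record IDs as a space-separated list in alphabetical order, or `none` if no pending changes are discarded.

Initial committed: {a=15, b=14, d=6}
Op 1: BEGIN: in_txn=True, pending={}
Op 2: UPDATE b=4 (pending; pending now {b=4})
Op 3: UPDATE b=21 (pending; pending now {b=21})
Op 4: ROLLBACK: discarded pending ['b']; in_txn=False
Op 5: BEGIN: in_txn=True, pending={}
Op 6: UPDATE d=18 (pending; pending now {d=18})
Op 7: ROLLBACK: discarded pending ['d']; in_txn=False
Op 8: BEGIN: in_txn=True, pending={}
Op 9: COMMIT: merged [] into committed; committed now {a=15, b=14, d=6}
Op 10: UPDATE a=26 (auto-commit; committed a=26)
ROLLBACK at op 4 discards: ['b']

Answer: b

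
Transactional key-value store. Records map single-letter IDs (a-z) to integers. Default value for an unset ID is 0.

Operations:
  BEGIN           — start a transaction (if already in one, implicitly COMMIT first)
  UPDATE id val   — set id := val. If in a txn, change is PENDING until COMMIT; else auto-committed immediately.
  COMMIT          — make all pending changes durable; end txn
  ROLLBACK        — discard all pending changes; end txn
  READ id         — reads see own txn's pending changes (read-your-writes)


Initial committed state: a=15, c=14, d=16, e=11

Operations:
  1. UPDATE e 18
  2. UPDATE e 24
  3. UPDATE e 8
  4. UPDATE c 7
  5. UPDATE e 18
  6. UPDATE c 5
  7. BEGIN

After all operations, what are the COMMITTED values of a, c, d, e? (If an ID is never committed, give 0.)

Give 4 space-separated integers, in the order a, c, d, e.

Initial committed: {a=15, c=14, d=16, e=11}
Op 1: UPDATE e=18 (auto-commit; committed e=18)
Op 2: UPDATE e=24 (auto-commit; committed e=24)
Op 3: UPDATE e=8 (auto-commit; committed e=8)
Op 4: UPDATE c=7 (auto-commit; committed c=7)
Op 5: UPDATE e=18 (auto-commit; committed e=18)
Op 6: UPDATE c=5 (auto-commit; committed c=5)
Op 7: BEGIN: in_txn=True, pending={}
Final committed: {a=15, c=5, d=16, e=18}

Answer: 15 5 16 18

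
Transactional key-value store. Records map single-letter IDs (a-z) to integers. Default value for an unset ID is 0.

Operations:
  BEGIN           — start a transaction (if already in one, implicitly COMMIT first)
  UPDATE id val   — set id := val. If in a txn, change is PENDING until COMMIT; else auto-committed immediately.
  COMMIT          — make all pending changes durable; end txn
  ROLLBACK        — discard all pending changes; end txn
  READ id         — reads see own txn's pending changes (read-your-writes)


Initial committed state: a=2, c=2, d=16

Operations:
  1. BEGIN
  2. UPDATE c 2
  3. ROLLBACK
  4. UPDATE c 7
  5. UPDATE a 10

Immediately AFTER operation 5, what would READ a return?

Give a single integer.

Answer: 10

Derivation:
Initial committed: {a=2, c=2, d=16}
Op 1: BEGIN: in_txn=True, pending={}
Op 2: UPDATE c=2 (pending; pending now {c=2})
Op 3: ROLLBACK: discarded pending ['c']; in_txn=False
Op 4: UPDATE c=7 (auto-commit; committed c=7)
Op 5: UPDATE a=10 (auto-commit; committed a=10)
After op 5: visible(a) = 10 (pending={}, committed={a=10, c=7, d=16})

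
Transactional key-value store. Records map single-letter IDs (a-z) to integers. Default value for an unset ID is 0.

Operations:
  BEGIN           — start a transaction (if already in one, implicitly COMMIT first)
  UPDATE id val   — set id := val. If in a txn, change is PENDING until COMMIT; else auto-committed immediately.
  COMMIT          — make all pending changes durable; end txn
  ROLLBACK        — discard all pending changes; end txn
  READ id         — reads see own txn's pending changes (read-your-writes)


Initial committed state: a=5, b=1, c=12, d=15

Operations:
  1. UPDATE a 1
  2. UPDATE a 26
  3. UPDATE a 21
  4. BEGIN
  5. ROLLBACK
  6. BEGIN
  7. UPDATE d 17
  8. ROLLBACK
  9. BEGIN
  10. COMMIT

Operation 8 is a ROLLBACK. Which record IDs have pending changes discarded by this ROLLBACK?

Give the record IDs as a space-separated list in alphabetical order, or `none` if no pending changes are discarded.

Answer: d

Derivation:
Initial committed: {a=5, b=1, c=12, d=15}
Op 1: UPDATE a=1 (auto-commit; committed a=1)
Op 2: UPDATE a=26 (auto-commit; committed a=26)
Op 3: UPDATE a=21 (auto-commit; committed a=21)
Op 4: BEGIN: in_txn=True, pending={}
Op 5: ROLLBACK: discarded pending []; in_txn=False
Op 6: BEGIN: in_txn=True, pending={}
Op 7: UPDATE d=17 (pending; pending now {d=17})
Op 8: ROLLBACK: discarded pending ['d']; in_txn=False
Op 9: BEGIN: in_txn=True, pending={}
Op 10: COMMIT: merged [] into committed; committed now {a=21, b=1, c=12, d=15}
ROLLBACK at op 8 discards: ['d']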